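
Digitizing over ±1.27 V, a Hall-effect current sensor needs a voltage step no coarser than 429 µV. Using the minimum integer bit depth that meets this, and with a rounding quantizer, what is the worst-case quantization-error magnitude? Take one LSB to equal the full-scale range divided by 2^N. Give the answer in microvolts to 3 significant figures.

The full-scale span is 1.27 − (-1.27) = 2.54 V.
2.54 V / 429 µV = 5921. Since 2^12 = 4096 and 2^13 = 8192, N = 13.
Step size = 2.54/8192 V = 310.06 µV.
|e|_max = LSB/2 = 155 µV.

155 µV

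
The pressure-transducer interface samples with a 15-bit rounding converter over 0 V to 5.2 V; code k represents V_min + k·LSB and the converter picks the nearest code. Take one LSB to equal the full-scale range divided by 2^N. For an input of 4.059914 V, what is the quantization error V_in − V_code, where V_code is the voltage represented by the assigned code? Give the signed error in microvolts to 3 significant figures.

−46.9 µV

Range is 5.2 V. LSB = 5.2 V / 2^15 ≈ 158.7 µV.
(V_in − V_min)/LSB = (4.059914 − (0)) × 32768/5.2 = 25583.7042 → nearest code k = 25584.
V_code = 0 + (25584/32768) × 5.2 = 4.0599609375 V.
Error = V_in − V_code = 4.059914 − (4.0599609375) = −46.9 µV.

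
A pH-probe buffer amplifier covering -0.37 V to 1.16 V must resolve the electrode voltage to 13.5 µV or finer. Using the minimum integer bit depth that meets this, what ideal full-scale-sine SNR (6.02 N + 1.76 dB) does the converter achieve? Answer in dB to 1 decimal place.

104.1 dB

Full-scale range = 1.16 V − (-0.37 V) = 1.53 V.
Levels needed ≥ 1.53/13.5 µV = 113300. 2^17 = 131072 suffices, so N_min = 17.
Ideal SNR at N = 17: 6.02·17 + 1.76 = 104.1 dB.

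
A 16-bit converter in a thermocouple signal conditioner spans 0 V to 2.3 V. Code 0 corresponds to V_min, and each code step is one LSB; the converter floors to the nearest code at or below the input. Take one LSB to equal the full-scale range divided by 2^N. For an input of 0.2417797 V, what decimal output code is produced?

6889

Full-scale range = 2.3 V. LSB = 2.3 V / 2^16 ≈ 35.10 µV.
V_in − V_min = 0.2417797 − (0) = 0.2417797 V.
Divide by LSB: 0.2417797 × 65536/2.3 = 6889.2497.
Truncating gives code 6889.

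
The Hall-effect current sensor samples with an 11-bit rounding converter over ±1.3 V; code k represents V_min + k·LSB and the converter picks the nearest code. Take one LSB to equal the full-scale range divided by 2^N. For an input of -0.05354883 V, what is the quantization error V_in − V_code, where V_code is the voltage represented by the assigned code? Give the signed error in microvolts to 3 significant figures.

The full-scale span is 1.3 − (-1.3) = 2.6 V. LSB = 2.6 V / 2^11 ≈ 1.270 mV.
(V_in − V_min)/LSB = (-0.05354883 − (-1.3)) × 2048/2.6 = 981.8200 → nearest code k = 982.
V_code = V_min + k × range/2^11 = -1.3 + 982 × 2.6/2048 = -0.05332031250 V.
e = -0.05354883 − (-0.05332031250) = −229 µV.

−229 µV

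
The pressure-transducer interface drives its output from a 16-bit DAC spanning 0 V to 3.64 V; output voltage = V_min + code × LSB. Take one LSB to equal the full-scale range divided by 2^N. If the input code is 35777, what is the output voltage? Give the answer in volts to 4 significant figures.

Full-scale range = 3.64 V. LSB = 3.64 V / 2^16.
V_out = V_min + code × LSB = 0 V + 35777 × 3.64 V / 65536
      = 0 + 1.98713 = 1.98713 V.

1.987 V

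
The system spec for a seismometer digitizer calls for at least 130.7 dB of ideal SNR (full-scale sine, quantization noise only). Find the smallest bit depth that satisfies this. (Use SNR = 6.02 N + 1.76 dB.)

Required N = ⌈(130.7 − 1.76)/6.02⌉ = ⌈21.419⌉ = 22.

22 bits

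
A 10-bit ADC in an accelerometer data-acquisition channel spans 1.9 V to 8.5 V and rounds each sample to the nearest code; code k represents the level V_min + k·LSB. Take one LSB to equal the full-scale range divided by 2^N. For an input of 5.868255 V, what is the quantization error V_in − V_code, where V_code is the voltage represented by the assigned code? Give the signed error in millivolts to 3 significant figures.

−2.06 mV

Full-scale range = 8.5 V − (1.9 V) = 6.6 V. LSB = 6.6 V / 2^10 ≈ 6.445 mV.
(V_in − V_min)/LSB = (5.868255 − (1.9)) × 1024/6.6 = 615.6808 → nearest code k = 616.
V_code = 1.9 + (616/1024) × 6.6 = 5.870312500 V.
V_in − V_code = 5.868255 − (5.870312500) = −2.06 mV.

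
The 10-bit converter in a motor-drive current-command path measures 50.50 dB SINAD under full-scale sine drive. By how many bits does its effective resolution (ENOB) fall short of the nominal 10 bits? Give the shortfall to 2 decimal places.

1.90 bits

N_eff = (50.50 − 1.76)/6.02 = 8.0963 bits.
Lost resolution: 10 − 8.0963 = 1.9037 bits.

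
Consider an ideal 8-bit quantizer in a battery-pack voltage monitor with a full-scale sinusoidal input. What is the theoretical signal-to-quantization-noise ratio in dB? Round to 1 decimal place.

SNR = 6.02·8 + 1.76 = 49.92 dB.

49.9 dB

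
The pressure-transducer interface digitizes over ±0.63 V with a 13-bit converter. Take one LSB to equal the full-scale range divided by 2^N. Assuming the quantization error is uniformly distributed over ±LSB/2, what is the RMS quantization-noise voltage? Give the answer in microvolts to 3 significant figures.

Span: 0.63 V − (-0.63 V) = 1.26 V.
Step size = 1.26/8192 V = 153.81 µV.
σ_q = LSB/√12 = 153.81 µV/3.4641 = 44.4 µV.

44.4 µV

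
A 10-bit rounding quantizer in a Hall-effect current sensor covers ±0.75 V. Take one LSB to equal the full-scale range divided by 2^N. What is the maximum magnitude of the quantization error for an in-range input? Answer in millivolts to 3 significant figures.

Span: 0.75 V − (-0.75 V) = 1.5 V.
LSB = 1.5 V ÷ 2^10 = 1.5/1024 V = 1.4648 mV.
|e|_max = LSB/2 = 0.732 mV.

0.732 mV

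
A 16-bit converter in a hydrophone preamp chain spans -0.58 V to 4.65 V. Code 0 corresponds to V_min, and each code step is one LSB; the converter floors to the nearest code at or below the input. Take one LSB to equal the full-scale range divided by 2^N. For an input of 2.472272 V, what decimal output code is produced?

38247

Full-scale range = 4.65 V − (-0.58 V) = 5.23 V. LSB = 5.23 V / 2^16 ≈ 79.80 µV.
V_in − V_min = 2.472272 − (-0.58) = 3.052272 V.
Divide by LSB: 3.052272 × 65536/5.23 = 38247.3610.
Truncating gives code 38247.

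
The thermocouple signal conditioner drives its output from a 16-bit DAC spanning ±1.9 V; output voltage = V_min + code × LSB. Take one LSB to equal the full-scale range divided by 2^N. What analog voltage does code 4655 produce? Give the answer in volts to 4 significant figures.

The full-scale span is 1.9 − (-1.9) = 3.8 V. LSB = 3.8 V / 2^16.
V_out = V_min + code × LSB = -1.9 V + 4655 × 3.8 V / 65536
      = -1.9 V + 0.269913 V = -1.63009 V.

-1.630 V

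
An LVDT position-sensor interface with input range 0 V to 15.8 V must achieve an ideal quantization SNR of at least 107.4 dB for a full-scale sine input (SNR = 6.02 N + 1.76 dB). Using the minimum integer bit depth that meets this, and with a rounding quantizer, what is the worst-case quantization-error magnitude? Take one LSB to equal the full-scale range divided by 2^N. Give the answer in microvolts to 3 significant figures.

Span = 15.8 V.
Solving 6.02 N ≥ 107.4 − 1.76: N ≥ 17.548. Round up → N = 18.
LSB = 15.8 V ÷ 2^18 = 15.8/262144 V = 60.272 µV.
Half an LSB is 30.1 µV.

30.1 µV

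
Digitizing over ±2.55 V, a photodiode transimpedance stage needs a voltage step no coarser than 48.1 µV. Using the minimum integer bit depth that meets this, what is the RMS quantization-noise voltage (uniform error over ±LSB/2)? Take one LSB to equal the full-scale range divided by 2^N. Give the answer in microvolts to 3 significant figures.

Full-scale range = 2.55 V − (-2.55 V) = 5.1 V.
Required number of levels: 5.1/48.1 µV = 106030; smallest N with 2^N ≥ that is 17.
Step size = 5.1/131072 V = 38.910 µV.
σ_q = LSB/√12 = 38.910 µV/3.4641 = 11.2 µV.

11.2 µV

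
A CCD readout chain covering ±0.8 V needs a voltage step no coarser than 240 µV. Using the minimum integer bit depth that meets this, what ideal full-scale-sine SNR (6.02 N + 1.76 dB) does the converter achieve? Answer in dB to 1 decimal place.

Full-scale range = 0.8 V − (-0.8 V) = 1.6 V.
Required number of levels: 1.6/240 µV = 6666.7; smallest N with 2^N ≥ that is 13.
SNR = 6.02 × 13 + 1.76 = 80.02 dB.

80.0 dB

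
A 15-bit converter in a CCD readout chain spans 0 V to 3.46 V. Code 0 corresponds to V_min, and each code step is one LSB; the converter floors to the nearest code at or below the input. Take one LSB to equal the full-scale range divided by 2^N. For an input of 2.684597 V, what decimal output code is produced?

Span = 3.46 V. LSB = 3.46 V / 2^15 ≈ 105.6 µV.
code = ⌊(V_in − V_min)/LSB⌋ = ⌊(V_in − V_min) × 2^15 / range⌋
     = ⌊(2.684597 − (0)) × 32768 / 3.46⌋ = ⌊2.684597 × 32768/3.46⌋
     = ⌊25424.530⌋ = 25424.

25424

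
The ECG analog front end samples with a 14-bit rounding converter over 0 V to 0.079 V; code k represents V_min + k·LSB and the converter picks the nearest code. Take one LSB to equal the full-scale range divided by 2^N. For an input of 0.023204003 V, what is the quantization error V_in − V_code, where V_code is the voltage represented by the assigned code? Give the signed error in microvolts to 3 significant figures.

+1.61 µV

Span = 0.079 V. LSB = 0.079 V / 2^14 ≈ 4.822 µV.
(0.023204003 − (0)) / LSB = 0.023204003 × 16384/0.079 = 4812.3340. Nearest integer: k = 4812.
V_code = 0 + (4812/16384) × 0.079 = 0.023202392578 V.
e = 0.023204003 − (0.023202392578) = +1.61 µV.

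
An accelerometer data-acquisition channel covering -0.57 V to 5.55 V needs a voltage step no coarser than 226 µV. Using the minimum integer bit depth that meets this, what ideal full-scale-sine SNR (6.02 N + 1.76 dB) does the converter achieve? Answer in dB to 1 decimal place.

Span: 5.55 V − (-0.57 V) = 6.12 V.
6.12 V / 226 µV = 27080. Since 2^14 = 16384 and 2^15 = 32768, N = 15.
SNR = 6.02 × 15 + 1.76 = 92.06 dB.

92.1 dB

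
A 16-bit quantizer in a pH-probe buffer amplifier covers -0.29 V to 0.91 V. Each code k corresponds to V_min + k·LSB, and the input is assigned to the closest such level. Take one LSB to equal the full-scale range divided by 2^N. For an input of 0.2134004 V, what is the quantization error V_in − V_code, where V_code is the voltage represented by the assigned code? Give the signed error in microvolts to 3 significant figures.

+6.85 µV

Span: 0.91 V − (-0.29 V) = 1.2 V. LSB = 1.2 V / 2^16 ≈ 18.31 µV.
(0.2134004 − (-0.29)) / LSB = 0.5034004 × 65536/1.2 = 27492.3738. Nearest integer: k = 27492.
Reconstructed level: -0.29 + 27492 × 1.2/65536 V = 0.21339355469 V.
e = 0.2134004 − (0.21339355469) = +6.85 µV.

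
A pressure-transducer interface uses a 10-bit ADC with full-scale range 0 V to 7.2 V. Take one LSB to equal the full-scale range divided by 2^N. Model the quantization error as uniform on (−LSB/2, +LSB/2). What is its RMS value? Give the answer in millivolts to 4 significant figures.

Full-scale range = 7.2 V.
Step size = 7.2/1024 V = 7.03125 mV.
For a uniform distribution on [−LSB/2, +LSB/2], V_rms = LSB/√12 = 7.03125 mV/3.4641 = 2.030 mV.

2.030 mV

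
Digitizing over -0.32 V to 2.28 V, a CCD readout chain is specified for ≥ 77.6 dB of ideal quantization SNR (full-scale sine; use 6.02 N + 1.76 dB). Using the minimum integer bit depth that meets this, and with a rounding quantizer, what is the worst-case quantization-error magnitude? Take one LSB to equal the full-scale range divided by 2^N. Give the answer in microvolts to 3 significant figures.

159 µV

Span: 2.28 V − (-0.32 V) = 2.6 V.
Required N = ⌈(77.6 − 1.76)/6.02⌉ = ⌈12.598⌉ = 13.
LSB = 2.6 V / 2^13 = 317.38 µV.
|e|_max = LSB/2 = 159 µV.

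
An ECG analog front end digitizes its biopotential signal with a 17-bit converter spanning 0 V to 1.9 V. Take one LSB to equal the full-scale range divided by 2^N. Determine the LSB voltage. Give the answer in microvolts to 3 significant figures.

Range is 1.9 V.
2^17 = 131072 levels.
Step size = 1.9/131072 V = 14.5 µV.

14.5 µV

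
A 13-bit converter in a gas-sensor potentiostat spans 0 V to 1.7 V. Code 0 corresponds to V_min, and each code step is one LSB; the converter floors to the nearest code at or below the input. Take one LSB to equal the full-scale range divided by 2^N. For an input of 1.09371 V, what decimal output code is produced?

5270

Range is 1.7 V. LSB = 1.7 V / 2^13 ≈ 207.5 µV.
V_in − V_min = 1.09371 − (0) = 1.09371 V.
Divide by LSB: 1.09371 × 8192/1.7 = 5270.3955.
Truncating gives code 5270.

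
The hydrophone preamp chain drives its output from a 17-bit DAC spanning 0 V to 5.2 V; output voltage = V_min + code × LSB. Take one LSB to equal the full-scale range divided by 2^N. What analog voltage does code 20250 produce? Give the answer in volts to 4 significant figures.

Full-scale range = 5.2 V. LSB = 5.2 V / 2^17.
V_out = V_min + code × LSB = 0 V + 20250 × 5.2 V / 131072
      = 0 + 0.803375 = 0.803375 V.

0.8034 V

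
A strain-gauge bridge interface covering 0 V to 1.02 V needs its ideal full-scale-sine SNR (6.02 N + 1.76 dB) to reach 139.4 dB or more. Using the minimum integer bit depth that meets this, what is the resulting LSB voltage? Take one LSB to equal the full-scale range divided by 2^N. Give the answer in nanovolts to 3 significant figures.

Range is 1.02 V.
N ≥ (139.4 − 1.76)/6.02 = 22.864 → N_min = 23.
Step size = 1.02/8388608 V = 122 nV.

122 nV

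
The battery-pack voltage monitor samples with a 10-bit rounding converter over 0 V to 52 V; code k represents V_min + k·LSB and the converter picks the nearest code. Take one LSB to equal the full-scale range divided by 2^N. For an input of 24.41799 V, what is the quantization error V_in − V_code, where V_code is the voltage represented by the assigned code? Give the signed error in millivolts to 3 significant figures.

Span = 52 V. LSB = 52 V / 2^10 ≈ 50.78 mV.
(V_in − V_min)/LSB = (24.41799 − (0)) × 1024/52 = 480.8466 → nearest code k = 481.
V_code = V_min + k × range/2^10 = 0 + 481 × 52/1024 = 24.42578125 V.
Error = V_in − V_code = 24.41799 − (24.42578125) = −7.79 mV.

−7.79 mV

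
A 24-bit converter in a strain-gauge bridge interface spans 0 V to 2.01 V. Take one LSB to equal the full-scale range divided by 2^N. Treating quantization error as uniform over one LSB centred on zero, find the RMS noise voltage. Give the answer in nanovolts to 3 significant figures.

34.6 nV

Range is 2.01 V.
LSB = 2.01 V / 2^24 = 119.81 nV.
RMS of a uniform error over width LSB is LSB/√12 = 34.6 nV.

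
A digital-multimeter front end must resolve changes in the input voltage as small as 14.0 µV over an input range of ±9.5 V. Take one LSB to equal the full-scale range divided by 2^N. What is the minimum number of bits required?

The full-scale span is 9.5 − (-9.5) = 19 V.
Required number of levels: 19/14.0 µV = 1.3571e6; smallest N with 2^N ≥ that is 21.

21 bits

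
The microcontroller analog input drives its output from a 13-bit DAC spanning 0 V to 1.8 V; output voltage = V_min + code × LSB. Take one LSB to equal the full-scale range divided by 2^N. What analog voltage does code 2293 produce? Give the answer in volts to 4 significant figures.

0.5038 V

V_FS = 1.8 V. LSB = 1.8 V / 2^13.
Output = V_min + (2293/8192) × range = 0 + 0.279907 × 1.8 V
      = 0 V + 0.503833 V = 0.503833 V.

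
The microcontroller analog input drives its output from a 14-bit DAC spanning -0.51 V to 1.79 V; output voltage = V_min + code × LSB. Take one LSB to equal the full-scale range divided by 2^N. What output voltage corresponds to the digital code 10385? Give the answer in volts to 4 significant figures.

0.9479 V

Range = 1.79 − (-0.51) = 2.3 V. LSB = 2.3 V / 2^14.
V_out = V_min + code × LSB = -0.51 V + 10385 × 2.3 V / 16384
      = -0.51 V + 1.45786 V = 0.947855 V.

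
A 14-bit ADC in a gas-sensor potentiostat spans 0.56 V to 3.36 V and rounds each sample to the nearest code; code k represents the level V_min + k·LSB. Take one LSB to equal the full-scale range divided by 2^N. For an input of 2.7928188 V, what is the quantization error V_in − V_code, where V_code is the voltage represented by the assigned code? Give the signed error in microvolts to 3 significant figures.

Range = 3.36 − (0.56) = 2.8 V. LSB = 2.8 V / 2^14 ≈ 170.9 µV.
(V_in − V_min)/LSB = (2.7928188 − (0.56)) × 16384/2.8 = 13065.1797 → nearest code k = 13065.
V_code = 0.56 + (13065/16384) × 2.8 = 2.7927880859 V.
Error = V_in − V_code = 2.7928188 − (2.7927880859) = +30.7 µV.

+30.7 µV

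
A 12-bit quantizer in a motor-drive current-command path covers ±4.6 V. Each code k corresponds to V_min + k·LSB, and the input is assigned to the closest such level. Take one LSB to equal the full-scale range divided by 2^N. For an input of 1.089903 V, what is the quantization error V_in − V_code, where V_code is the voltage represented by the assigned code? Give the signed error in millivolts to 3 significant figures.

+0.548 mV

Full-scale range = 4.6 V − (-4.6 V) = 9.2 V. LSB = 9.2 V / 2^12 ≈ 2.246 mV.
(1.089903 − (-4.6)) / LSB = 5.689903 × 4096/9.2 = 2533.2438. Nearest integer: k = 2533.
V_code = -4.6 + (2533/4096) × 9.2 = 1.089355469 V.
Error = V_in − V_code = 1.089903 − (1.089355469) = +0.548 mV.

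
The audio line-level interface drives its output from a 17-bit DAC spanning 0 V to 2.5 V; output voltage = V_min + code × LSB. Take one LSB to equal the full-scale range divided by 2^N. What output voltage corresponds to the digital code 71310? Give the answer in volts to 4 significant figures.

1.360 V

Span = 2.5 V. LSB = 2.5 V / 2^17.
Output = V_min + (71310/131072) × range = 0 + 0.544052 × 2.5 V
      = 0 V + 1.36013 V = 1.36013 V.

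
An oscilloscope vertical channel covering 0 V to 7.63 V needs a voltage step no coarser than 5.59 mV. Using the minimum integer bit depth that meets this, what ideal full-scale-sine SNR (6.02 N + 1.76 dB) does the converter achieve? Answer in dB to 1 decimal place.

68.0 dB

Full-scale range = 7.63 V.
Need 2^N ≥ 7.63 V / 5.59 mV = 1365 → N_min = 11.
6.02(11) + 1.76 = 67.98 dB.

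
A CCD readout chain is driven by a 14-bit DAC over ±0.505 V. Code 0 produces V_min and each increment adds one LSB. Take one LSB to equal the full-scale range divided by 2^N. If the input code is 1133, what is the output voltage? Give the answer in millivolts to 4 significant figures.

-435.2 mV

Full-scale range = 0.505 V − (-0.505 V) = 1.01 V. LSB = 1.01 V / 2^14.
Output = V_min + (1133/16384) × range = -0.505 + 0.0691528 × 1.01 V
      = -0.505 + 0.0698444 = -0.435156 V.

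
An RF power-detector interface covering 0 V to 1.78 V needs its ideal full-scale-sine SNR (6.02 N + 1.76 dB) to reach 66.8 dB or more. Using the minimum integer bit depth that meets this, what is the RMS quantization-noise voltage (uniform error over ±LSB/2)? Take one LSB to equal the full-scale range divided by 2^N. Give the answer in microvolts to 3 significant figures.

251 µV

Span = 1.78 V.
N ≥ (66.8 − 1.76)/6.02 = 10.804 → N_min = 11.
One LSB is 1.78 V / 2048 = 0.86914 mV.
V_rms = LSB/√12 = 251 µV.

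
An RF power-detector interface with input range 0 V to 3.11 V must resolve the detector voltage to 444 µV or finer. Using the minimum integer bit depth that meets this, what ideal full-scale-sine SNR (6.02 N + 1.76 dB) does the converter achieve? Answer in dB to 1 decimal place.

80.0 dB

Full-scale range = 3.11 V.
Need 2^N ≥ 3.11 V / 444 µV = 7005 → N_min = 13.
SNR = 6.02 × 13 + 1.76 = 80.02 dB.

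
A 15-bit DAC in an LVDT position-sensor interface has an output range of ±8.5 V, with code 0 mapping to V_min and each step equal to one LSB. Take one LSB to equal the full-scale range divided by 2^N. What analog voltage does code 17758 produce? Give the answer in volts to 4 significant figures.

0.7128 V

Span: 8.5 V − (-8.5 V) = 17 V. LSB = 17 V / 2^15.
V_out = -8.5 + 17758 × (17/32768) V
      = -8.5 V + 9.21283 V = 0.712830 V.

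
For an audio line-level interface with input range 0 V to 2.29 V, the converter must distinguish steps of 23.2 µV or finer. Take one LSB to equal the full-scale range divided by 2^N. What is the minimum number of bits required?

V_FS = 2.29 V.
2.29 V / 23.2 µV = 98710. Since 2^16 = 65536 and 2^17 = 131072, N = 17.

17 bits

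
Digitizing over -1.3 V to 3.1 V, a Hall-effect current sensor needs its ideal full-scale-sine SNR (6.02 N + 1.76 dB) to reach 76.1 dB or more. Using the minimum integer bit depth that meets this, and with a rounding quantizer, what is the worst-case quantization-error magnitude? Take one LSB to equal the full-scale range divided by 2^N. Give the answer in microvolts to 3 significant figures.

269 µV

The full-scale span is 3.1 − (-1.3) = 4.4 V.
N ≥ (76.1 − 1.76)/6.02 = 12.349 → N_min = 13.
LSB = 4.4 V / 2^13 = 0.53711 mV.
|e|_max = LSB/2 = 269 µV.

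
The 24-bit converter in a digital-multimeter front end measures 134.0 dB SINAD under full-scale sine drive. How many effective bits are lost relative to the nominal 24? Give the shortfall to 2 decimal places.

2.03 bits

N_eff = (134.0 − 1.76)/6.02 = 21.9668 bits.
Shortfall = 24 − 21.9668 = 2.0332 bits.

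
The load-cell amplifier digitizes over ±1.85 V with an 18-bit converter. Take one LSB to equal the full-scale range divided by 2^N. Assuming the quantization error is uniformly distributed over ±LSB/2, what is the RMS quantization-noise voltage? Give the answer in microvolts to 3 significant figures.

4.07 µV

Full-scale range = 1.85 V − (-1.85 V) = 3.7 V.
LSB = 3.7 V / 2^18 = 14.114 µV.
σ_q = LSB/√12 = 14.114 µV/3.4641 = 4.07 µV.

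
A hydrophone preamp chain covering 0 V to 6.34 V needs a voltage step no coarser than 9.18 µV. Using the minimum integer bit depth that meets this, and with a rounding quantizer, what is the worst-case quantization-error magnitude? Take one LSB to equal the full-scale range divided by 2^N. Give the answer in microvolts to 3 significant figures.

3.02 µV

V_FS = 6.34 V.
Required number of levels: 6.34/9.18 µV = 690630; smallest N with 2^N ≥ that is 20.
Step size = 6.34/1048576 V = 6.0463 µV.
|e|_max = LSB/2 = 3.02 µV.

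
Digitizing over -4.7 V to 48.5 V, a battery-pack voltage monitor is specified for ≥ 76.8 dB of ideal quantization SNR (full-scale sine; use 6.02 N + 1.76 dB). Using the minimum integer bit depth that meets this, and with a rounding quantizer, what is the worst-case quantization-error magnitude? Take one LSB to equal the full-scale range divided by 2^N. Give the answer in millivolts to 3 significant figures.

Range = 48.5 − (-4.7) = 53.2 V.
Solving 6.02 N ≥ 76.8 − 1.76: N ≥ 12.465. Round up → N = 13.
Step size = 53.2/8192 V = 6.4941 mV.
Max error for round-to-nearest is LSB/2 = 3.25 mV.

3.25 mV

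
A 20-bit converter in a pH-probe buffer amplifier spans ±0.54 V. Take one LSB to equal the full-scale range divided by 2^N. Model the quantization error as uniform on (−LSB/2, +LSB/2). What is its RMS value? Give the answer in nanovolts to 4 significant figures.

297.3 nV

The full-scale span is 0.54 − (-0.54) = 1.08 V.
Step size = 1.08/1048576 V = 1.02997 µV.
For a uniform distribution on [−LSB/2, +LSB/2], V_rms = LSB/√12 = 1.02997 µV/3.4641 = 297.3 nV.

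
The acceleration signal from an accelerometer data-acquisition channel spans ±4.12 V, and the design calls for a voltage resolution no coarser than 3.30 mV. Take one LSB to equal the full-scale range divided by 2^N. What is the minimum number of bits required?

The full-scale span is 4.12 − (-4.12) = 8.24 V.
8.24 V / 3.30 mV = 2497. Since 2^11 = 2048 and 2^12 = 4096, N = 12.

12 bits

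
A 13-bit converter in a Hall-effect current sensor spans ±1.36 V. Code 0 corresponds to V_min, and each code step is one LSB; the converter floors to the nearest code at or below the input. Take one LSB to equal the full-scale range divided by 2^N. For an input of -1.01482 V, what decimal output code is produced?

1039

Span: 1.36 V − (-1.36 V) = 2.72 V. LSB = 2.72 V / 2^13 ≈ 332.0 µV.
V_in − V_min = -1.01482 − (-1.36) = 0.34518 V.
Divide by LSB: 0.34518 × 8192/2.72 = 1039.6009.
Truncating gives code 1039.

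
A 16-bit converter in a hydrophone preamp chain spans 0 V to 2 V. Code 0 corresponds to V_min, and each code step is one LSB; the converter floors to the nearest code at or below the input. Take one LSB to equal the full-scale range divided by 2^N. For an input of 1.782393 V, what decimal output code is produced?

Full-scale range = 2 V. LSB = 2 V / 2^16 ≈ 30.52 µV.
code = ⌊(V_in − V_min)/LSB⌋ = ⌊(V_in − V_min) × 2^16 / range⌋
     = ⌊(1.782393 − (0)) × 65536 / 2⌋ = ⌊1.782393 × 65536/2⌋
     = ⌊58405.454⌋ = 58405.

58405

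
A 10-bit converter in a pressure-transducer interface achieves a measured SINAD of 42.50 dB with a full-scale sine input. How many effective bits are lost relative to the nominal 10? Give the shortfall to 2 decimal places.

3.23 bits

ENOB = (SINAD − 1.76)/6.02 = (42.50 − 1.76)/6.02 = 6.7674 bits.
Lost resolution: 10 − 6.7674 = 3.2326 bits.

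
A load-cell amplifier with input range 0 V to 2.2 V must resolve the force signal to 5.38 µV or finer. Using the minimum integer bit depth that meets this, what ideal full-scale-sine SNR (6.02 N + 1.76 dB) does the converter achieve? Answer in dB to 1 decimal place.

Full-scale range = 2.2 V.
Levels needed ≥ 2.2/5.38 µV = 408900. 2^19 = 524288 suffices, so N_min = 19.
6.02(19) + 1.76 = 116.14 dB.

116.1 dB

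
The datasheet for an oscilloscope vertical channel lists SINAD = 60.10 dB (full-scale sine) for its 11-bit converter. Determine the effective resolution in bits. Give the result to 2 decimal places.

9.69 bits

ENOB = (60.10 − 1.76)/6.02 = 9.6910 bits.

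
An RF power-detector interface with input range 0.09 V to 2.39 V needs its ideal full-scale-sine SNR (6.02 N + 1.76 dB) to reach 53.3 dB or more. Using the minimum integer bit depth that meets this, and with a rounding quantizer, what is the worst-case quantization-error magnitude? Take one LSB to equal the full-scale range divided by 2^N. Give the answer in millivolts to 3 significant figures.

Full-scale range = 2.39 V − (0.09 V) = 2.3 V.
N ≥ (53.3 − 1.76)/6.02 = 8.561 → N_min = 9.
One LSB is 2.3 V / 512 = 4.4922 mV.
Max error for round-to-nearest is LSB/2 = 2.25 mV.

2.25 mV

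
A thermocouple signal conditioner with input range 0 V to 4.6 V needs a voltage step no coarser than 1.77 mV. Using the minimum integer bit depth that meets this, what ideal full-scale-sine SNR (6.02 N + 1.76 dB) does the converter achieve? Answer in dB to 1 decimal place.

74.0 dB

Range is 4.6 V.
Levels needed ≥ 4.6/1.77 mV = 2599. 2^12 = 4096 suffices, so N_min = 12.
6.02(12) + 1.76 = 74.00 dB.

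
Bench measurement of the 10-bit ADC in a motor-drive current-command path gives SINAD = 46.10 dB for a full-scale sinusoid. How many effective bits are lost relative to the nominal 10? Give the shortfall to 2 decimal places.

2.63 bits

ENOB = (SINAD − 1.76)/6.02 = (46.10 − 1.76)/6.02 = 7.3654 bits.
Shortfall = 10 − 7.3654 = 2.6346 bits.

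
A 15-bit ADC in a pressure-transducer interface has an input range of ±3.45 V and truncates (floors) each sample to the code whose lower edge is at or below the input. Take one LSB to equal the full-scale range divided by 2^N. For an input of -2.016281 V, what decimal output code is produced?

The full-scale span is 3.45 − (-3.45) = 6.9 V. LSB = 6.9 V / 2^15 ≈ 210.6 µV.
V_in − V_min = -2.016281 − (-3.45) = 1.433719 V.
Divide by LSB: 1.433719 × 32768/6.9 = 6808.7108.
Truncating gives code 6808.

6808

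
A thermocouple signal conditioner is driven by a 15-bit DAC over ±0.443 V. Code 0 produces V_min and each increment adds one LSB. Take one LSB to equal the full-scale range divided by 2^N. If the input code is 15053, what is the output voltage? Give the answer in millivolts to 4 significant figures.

-35.99 mV

Range = 0.443 − (-0.443) = 0.886 V. LSB = 0.886 V / 2^15.
Output = V_min + (15053/32768) × range = -0.443 + 0.459381 × 0.886 V
      = -0.443 + 0.407012 = -0.0359883 V.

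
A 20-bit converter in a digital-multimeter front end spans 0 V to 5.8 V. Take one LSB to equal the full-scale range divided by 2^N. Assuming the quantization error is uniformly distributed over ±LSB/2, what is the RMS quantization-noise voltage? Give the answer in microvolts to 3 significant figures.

Range is 5.8 V.
One LSB is 5.8 V / 1048576 = 5.5313 µV.
V_rms = LSB/√12 = 5.5313 µV / √12 = 1.60 µV.

1.60 µV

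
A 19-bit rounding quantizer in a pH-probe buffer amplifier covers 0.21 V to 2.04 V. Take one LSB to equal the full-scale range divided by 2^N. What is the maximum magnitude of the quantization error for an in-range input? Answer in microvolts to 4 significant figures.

1.745 µV

Range = 2.04 − (0.21) = 1.83 V.
Step size = 1.83/524288 V = 3.49045 µV.
Worst-case error for round-to-nearest is half an LSB: 1.745 µV.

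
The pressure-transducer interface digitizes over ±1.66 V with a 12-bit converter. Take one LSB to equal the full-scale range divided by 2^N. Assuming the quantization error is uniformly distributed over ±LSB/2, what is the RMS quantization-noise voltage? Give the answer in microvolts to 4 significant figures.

Range = 1.66 − (-1.66) = 3.32 V.
Step size = 3.32/4096 V = 0.810547 mV.
σ_q = LSB/√12 = 0.810547 mV/3.4641 = 234.0 µV.

234.0 µV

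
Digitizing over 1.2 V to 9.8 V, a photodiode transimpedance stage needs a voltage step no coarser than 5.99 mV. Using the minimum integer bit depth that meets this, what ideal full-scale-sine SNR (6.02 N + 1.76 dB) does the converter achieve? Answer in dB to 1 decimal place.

Span: 9.8 V − (1.2 V) = 8.6 V.
Required number of levels: 8.6/5.99 mV = 1435.7; smallest N with 2^N ≥ that is 11.
Ideal SNR at N = 11: 6.02·11 + 1.76 = 68.0 dB.

68.0 dB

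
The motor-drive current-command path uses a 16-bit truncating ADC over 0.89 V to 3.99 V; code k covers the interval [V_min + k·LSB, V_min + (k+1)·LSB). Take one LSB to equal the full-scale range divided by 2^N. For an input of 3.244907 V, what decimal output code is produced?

49784

Full-scale range = 3.99 V − (0.89 V) = 3.1 V. LSB = 3.1 V / 2^16 ≈ 47.30 µV.
code = ⌊(V_in − V_min)/LSB⌋ = ⌊(V_in − V_min) × 2^16 / range⌋
     = ⌊(3.244907 − (0.89)) × 65536 / 3.1⌋ = ⌊2.354907 × 65536/3.1⌋
     = ⌊49784.253⌋ = 49784.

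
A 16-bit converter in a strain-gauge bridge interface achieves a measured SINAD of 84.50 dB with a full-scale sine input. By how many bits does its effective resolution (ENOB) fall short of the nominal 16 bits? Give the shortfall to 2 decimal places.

2.26 bits

N_eff = (84.50 − 1.76)/6.02 = 13.7442 bits.
Shortfall = 16 − 13.7442 = 2.2558 bits.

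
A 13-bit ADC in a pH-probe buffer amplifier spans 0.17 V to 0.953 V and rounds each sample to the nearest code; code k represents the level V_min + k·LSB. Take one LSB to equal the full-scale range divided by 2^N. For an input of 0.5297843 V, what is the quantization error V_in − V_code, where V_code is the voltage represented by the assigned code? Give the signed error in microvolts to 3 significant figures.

+17.2 µV

Span: 0.953 V − (0.17 V) = 0.783 V. LSB = 0.783 V / 2^13 ≈ 95.58 µV.
(0.5297843 − (0.17)) / LSB = 0.3597843 × 8192/0.783 = 3764.1801. Nearest integer: k = 3764.
V_code = V_min + k × range/2^13 = 0.17 + 3764 × 0.783/8192 = 0.5297670898 V.
V_in − V_code = 0.5297843 − (0.5297670898) = +17.2 µV.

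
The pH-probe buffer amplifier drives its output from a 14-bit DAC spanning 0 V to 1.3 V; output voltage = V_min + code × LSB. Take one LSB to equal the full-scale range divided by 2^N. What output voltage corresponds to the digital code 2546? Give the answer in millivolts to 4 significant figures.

202.0 mV

V_FS = 1.3 V. LSB = 1.3 V / 2^14.
V_out = 0 + 2546 × (1.3/16384) V
      = 0 V + 0.202014 V = 0.202014 V.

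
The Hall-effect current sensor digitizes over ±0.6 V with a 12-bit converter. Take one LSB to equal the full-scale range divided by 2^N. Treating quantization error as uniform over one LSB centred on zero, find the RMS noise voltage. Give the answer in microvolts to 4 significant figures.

84.57 µV

Full-scale range = 0.6 V − (-0.6 V) = 1.2 V.
LSB = 1.2 V ÷ 2^12 = 1.2/4096 V = 292.969 µV.
RMS of a uniform error over width LSB is LSB/√12 = 84.57 µV.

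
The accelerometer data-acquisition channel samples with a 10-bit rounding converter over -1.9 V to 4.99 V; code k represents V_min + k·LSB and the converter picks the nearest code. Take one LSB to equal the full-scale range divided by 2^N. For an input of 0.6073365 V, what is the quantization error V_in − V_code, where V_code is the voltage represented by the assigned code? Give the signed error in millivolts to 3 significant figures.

The full-scale span is 4.99 − (-1.9) = 6.89 V. LSB = 6.89 V / 2^10 ≈ 6.729 mV.
Position in LSBs: (0.6073365 − (-1.9)) × 1024/6.89 = 372.6433; rounding gives k = 373.
V_code = V_min + k × range/2^10 = -1.9 + 373 × 6.89/1024 = 0.6097363281 V.
Error = V_in − V_code = 0.6073365 − (0.6097363281) = −2.40 mV.

−2.40 mV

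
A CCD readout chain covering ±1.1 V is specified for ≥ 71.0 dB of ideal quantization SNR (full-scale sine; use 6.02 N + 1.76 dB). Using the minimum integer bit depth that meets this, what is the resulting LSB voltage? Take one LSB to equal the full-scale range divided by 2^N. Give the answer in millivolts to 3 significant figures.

Range = 1.1 − (-1.1) = 2.2 V.
Solving 6.02 N ≥ 71.0 − 1.76: N ≥ 11.502. Round up → N = 12.
One LSB is 2.2 V / 4096 = 0.537 mV.

0.537 mV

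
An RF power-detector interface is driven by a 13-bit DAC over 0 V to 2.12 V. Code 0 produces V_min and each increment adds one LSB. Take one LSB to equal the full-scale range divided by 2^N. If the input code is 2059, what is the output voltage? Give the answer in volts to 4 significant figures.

0.5328 V

Full-scale range = 2.12 V. LSB = 2.12 V / 2^13.
V_out = 0 + 2059 × (2.12/8192) V
      = 0 V + 0.532847 V = 0.532847 V.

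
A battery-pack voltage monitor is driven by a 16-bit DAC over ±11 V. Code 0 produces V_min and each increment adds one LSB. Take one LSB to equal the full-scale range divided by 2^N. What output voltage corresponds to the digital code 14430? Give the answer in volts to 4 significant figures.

-6.156 V

Full-scale range = 11 V − (-11 V) = 22 V. LSB = 22 V / 2^16.
V_out = V_min + code × LSB = -11 V + 14430 × 22 V / 65536
      = -11 V + 4.84406 V = -6.15594 V.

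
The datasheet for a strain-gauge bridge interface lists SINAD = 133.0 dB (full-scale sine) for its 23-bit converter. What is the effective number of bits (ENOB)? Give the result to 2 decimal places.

ENOB = (133.0 − 1.76)/6.02 = 21.8007 bits.

21.80 bits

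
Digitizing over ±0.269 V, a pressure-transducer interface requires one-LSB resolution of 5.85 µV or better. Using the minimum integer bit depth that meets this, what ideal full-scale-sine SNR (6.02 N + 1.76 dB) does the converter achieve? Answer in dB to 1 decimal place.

Full-scale range = 0.269 V − (-0.269 V) = 0.538 V.
Required number of levels: 0.538/5.85 µV = 91966; smallest N with 2^N ≥ that is 17.
SNR = 6.02 × 17 + 1.76 = 104.10 dB.

104.1 dB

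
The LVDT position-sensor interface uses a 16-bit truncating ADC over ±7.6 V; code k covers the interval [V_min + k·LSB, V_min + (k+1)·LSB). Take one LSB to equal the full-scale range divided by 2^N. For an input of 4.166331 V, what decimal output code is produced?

The full-scale span is 7.6 − (-7.6) = 15.2 V. LSB = 15.2 V / 2^16 ≈ 231.9 µV.
(V_in − V_min) × 2^16/range = (4.166331 − (-7.6)) × 65536/15.2 = 50731.465.
Floor → code = 50731.

50731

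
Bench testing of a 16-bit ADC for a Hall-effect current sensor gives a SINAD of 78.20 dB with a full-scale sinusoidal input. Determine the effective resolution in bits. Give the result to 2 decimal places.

12.70 bits

ENOB = (78.20 − 1.76)/6.02 = 12.6977 bits.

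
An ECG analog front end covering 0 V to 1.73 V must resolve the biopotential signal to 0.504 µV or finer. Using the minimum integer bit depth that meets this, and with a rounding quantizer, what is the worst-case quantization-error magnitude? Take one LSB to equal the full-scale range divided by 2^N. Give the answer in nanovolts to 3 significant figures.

206 nV

Full-scale range = 1.73 V.
Required number of levels: 1.73/0.504 µV = 3.4325e6; smallest N with 2^N ≥ that is 22.
Step size = 1.73/4194304 V = 412.46 nV.
Half an LSB is 206 nV.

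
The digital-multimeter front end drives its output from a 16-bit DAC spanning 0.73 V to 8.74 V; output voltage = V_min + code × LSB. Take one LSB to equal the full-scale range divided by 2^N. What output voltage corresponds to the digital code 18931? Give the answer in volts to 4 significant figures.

The full-scale span is 8.74 − (0.73) = 8.01 V. LSB = 8.01 V / 2^16.
V_out = 0.73 + 18931 × (8.01/65536) V
      = 0.73 V + 2.31380 V = 3.04380 V.

3.044 V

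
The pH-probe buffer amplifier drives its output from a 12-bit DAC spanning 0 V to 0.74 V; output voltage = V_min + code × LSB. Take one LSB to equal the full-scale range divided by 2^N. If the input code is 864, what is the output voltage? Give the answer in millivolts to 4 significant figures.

156.1 mV

Span = 0.74 V. LSB = 0.74 V / 2^12.
V_out = 0 + 864 × (0.74/4096) V
      = 0 + 0.156094 = 0.156094 V.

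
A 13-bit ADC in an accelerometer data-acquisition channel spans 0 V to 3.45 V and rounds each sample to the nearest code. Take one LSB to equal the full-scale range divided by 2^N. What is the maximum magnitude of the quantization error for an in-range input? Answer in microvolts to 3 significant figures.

Full-scale range = 3.45 V.
One LSB is 3.45 V / 8192 = 421.14 µV.
Worst-case error for round-to-nearest is half an LSB: 211 µV.

211 µV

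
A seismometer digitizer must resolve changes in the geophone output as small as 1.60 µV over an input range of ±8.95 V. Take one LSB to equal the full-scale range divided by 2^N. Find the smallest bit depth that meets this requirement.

24 bits

The full-scale span is 8.95 − (-8.95) = 17.9 V.
Required number of levels: 17.9/1.60 µV = 1.1188e7; smallest N with 2^N ≥ that is 24.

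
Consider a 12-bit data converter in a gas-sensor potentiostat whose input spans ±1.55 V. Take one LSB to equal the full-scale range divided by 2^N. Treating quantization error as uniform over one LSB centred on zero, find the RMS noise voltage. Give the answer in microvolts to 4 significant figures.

218.5 µV

Range = 1.55 − (-1.55) = 3.1 V.
LSB = 3.1 V / 2^12 = 0.756836 mV.
For a uniform distribution on [−LSB/2, +LSB/2], V_rms = LSB/√12 = 0.756836 mV/3.4641 = 218.5 µV.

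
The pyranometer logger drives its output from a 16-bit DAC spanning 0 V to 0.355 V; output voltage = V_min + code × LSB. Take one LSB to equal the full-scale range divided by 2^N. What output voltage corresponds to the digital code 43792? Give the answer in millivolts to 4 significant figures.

Full-scale range = 0.355 V. LSB = 0.355 V / 2^16.
V_out = V_min + code × LSB = 0 V + 43792 × 0.355 V / 65536
      = 0 V + 0.237216 V = 0.237216 V.

237.2 mV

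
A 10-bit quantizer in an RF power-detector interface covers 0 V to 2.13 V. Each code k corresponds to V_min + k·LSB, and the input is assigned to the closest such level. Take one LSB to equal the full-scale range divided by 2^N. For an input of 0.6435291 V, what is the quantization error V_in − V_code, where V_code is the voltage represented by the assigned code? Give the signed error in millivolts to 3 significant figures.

+0.785 mV

Span = 2.13 V. LSB = 2.13 V / 2^10 ≈ 2.080 mV.
Position in LSBs: (0.6435291 − (0)) × 1024/2.13 = 309.3774; rounding gives k = 309.
V_code = 0 + (309/1024) × 2.13 = 0.6427441406 V.
V_in − V_code = 0.6435291 − (0.6427441406) = +0.785 mV.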